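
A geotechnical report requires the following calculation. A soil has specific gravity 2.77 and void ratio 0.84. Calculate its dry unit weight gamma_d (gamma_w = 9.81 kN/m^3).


Using gamma_d = Gs * gamma_w / (1 + e)
gamma_d = 2.77 * 9.81 / (1 + 0.84)
gamma_d = 2.77 * 9.81 / 1.84
gamma_d = 14.768 kN/m^3


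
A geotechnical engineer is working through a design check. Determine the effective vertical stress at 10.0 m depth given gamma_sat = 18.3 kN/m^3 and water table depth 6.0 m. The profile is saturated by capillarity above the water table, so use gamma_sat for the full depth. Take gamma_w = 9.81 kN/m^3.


Total stress = gamma_sat * depth
sigma = 18.3 * 10.0 = 183.0 kPa
Pore water pressure u = gamma_w * (depth - d_wt)
u = 9.81 * (10.0 - 6.0) = 39.24 kPa
Effective stress = sigma - u
sigma' = 183.0 - 39.24 = 143.76 kPa


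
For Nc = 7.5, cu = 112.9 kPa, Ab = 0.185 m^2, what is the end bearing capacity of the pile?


Using Qb = Nc * cu * Ab
Qb = 7.5 * 112.9 * 0.185
Qb = 156.65 kN


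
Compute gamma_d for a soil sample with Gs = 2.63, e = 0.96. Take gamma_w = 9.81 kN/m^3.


Result: 13.163 kN/m^3

Derivation:
Using gamma_d = Gs * gamma_w / (1 + e)
gamma_d = 2.63 * 9.81 / (1 + 0.96)
gamma_d = 2.63 * 9.81 / 1.96
gamma_d = 13.163 kN/m^3


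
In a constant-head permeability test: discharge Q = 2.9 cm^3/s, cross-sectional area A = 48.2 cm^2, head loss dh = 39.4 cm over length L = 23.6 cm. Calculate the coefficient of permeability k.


Result: 0.036039 cm/s

Derivation:
Compute hydraulic gradient:
i = dh / L = 39.4 / 23.6 = 1.66949
Then apply Darcy's law:
k = Q / (A * i)
k = 2.9 / (48.2 * 1.66949)
k = 2.9 / 80.4695
k = 0.036039 cm/s


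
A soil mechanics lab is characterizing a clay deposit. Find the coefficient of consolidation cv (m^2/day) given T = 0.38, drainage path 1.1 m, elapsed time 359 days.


Result: 0.00128 m^2/day

Derivation:
Using cv = T * H_dr^2 / t
H_dr^2 = 1.1^2 = 1.21
cv = 0.38 * 1.21 / 359
cv = 0.00128 m^2/day


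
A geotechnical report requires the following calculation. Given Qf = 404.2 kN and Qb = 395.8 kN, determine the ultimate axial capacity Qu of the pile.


Using Qu = Qf + Qb
Qu = 404.2 + 395.8
Qu = 800.0 kN


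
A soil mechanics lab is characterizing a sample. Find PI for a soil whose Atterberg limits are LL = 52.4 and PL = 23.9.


Using PI = LL - PL
PI = 52.4 - 23.9
PI = 28.5


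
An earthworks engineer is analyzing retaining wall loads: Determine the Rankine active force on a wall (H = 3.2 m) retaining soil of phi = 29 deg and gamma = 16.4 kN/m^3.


Result: 29.13 kN/m

Derivation:
Compute active earth pressure coefficient:
Ka = tan^2(45 - phi/2) = tan^2(30.5) = 0.346974
Compute active force:
Pa = 0.5 * Ka * gamma * H^2
Pa = 0.5 * 0.346974 * 16.4 * 3.2^2
Pa = 29.13 kN/m


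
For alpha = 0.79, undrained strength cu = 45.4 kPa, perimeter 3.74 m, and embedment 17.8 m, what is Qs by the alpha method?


Result: 2387.67 kN

Derivation:
Using Qs = alpha * cu * perimeter * L
Qs = 0.79 * 45.4 * 3.74 * 17.8
Qs = 2387.67 kN


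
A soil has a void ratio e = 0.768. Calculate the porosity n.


Using the relation n = e / (1 + e)
n = 0.768 / (1 + 0.768)
n = 0.768 / 1.768
n = 0.4344


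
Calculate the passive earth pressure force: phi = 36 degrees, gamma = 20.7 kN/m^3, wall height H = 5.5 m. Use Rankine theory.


Result: 1205.96 kN/m

Derivation:
Compute passive earth pressure coefficient:
Kp = tan^2(45 + phi/2) = tan^2(63.0) = 3.85184
Compute passive force:
Pp = 0.5 * Kp * gamma * H^2
Pp = 0.5 * 3.85184 * 20.7 * 5.5^2
Pp = 1205.96 kN/m


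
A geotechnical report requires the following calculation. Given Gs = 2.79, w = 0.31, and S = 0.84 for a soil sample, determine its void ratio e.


Result: 1.0296

Derivation:
Using the relation e = Gs * w / S
e = 2.79 * 0.31 / 0.84
e = 1.0296


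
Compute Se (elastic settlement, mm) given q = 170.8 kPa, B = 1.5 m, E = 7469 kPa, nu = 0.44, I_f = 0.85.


Using Se = q * B * (1 - nu^2) * I_f / E
1 - nu^2 = 1 - 0.44^2 = 0.8064
Se = 170.8 * 1.5 * 0.8064 * 0.85 / 7469
Se = 0.023512 m
Convert to mm: Se = 0.023512 * 1000 = 23.512 mm


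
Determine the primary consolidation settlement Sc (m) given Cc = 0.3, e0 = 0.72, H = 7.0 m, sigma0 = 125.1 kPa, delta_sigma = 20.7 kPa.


Using Sc = Cc * H / (1 + e0) * log10((sigma0 + delta_sigma) / sigma0)
Stress ratio = (125.1 + 20.7) / 125.1 = 1.16547
log10(1.16547) = 0.0665002
Cc * H / (1 + e0) = 0.3 * 7.0 / (1 + 0.72) = 1.22093
Sc = 1.22093 * 0.0665002
Sc = 0.0812 m


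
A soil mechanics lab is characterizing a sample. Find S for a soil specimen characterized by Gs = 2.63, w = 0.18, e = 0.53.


Using S = Gs * w / e
S = 2.63 * 0.18 / 0.53
S = 0.8932


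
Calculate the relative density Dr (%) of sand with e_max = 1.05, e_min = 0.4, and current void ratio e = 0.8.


Using Dr = (e_max - e) / (e_max - e_min) * 100
e_max - e = 1.05 - 0.8 = 0.25
e_max - e_min = 1.05 - 0.4 = 0.65
Dr = 0.25 / 0.65 * 100
Dr = 38.46 %


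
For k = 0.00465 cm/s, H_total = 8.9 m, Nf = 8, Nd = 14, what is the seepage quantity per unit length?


Convert k to m/s for unit consistency with H:
k = 0.00465 cm/s = 0.00465 / 100 m/s = 4.65e-05 m/s
Using q = k * H * Nf / Nd
Nf / Nd = 8 / 14 = 0.5714
q = 4.65e-05 * 8.9 * 0.5714
q = 0.0002365 m^3/s per m


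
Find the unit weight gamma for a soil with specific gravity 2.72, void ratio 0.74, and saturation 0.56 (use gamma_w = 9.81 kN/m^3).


Using gamma = gamma_w * (Gs + S*e) / (1 + e)
Numerator: Gs + S*e = 2.72 + 0.56*0.74 = 3.1344
Denominator: 1 + e = 1 + 0.74 = 1.74
gamma = 9.81 * 3.1344 / 1.74
gamma = 17.672 kN/m^3


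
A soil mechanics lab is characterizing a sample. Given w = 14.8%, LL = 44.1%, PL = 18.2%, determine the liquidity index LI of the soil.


First compute the plasticity index:
PI = LL - PL = 44.1 - 18.2 = 25.9
Then compute the liquidity index:
LI = (w - PL) / PI
LI = (14.8 - 18.2) / 25.9
LI = -0.131


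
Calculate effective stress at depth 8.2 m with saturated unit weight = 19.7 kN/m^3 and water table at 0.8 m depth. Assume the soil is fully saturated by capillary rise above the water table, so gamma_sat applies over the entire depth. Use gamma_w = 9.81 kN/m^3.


Total stress = gamma_sat * depth
sigma = 19.7 * 8.2 = 161.54 kPa
Pore water pressure u = gamma_w * (depth - d_wt)
u = 9.81 * (8.2 - 0.8) = 72.594 kPa
Effective stress = sigma - u
sigma' = 161.54 - 72.594 = 88.95 kPa


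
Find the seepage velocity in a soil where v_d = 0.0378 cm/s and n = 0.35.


Using v_s = v_d / n
v_s = 0.0378 / 0.35
v_s = 0.108 cm/s


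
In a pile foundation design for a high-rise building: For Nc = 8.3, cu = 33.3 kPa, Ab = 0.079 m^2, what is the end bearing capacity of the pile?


Using Qb = Nc * cu * Ab
Qb = 8.3 * 33.3 * 0.079
Qb = 21.83 kN


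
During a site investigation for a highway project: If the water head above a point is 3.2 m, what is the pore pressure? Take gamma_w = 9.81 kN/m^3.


Result: 31.39 kPa

Derivation:
Using u = gamma_w * h_w
u = 9.81 * 3.2
u = 31.39 kPa


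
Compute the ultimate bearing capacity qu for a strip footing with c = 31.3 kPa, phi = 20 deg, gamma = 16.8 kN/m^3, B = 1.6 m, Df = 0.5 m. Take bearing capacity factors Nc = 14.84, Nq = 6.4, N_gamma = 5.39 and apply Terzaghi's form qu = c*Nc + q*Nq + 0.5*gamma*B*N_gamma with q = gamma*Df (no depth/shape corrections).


Result: 590.69 kPa

Derivation:
Compute qu = c*Nc + gamma*Df*Nq + 0.5*gamma*B*N_gamma
Term 1: 31.3 * 14.84 = 464.492
Term 2: 16.8 * 0.5 * 6.4 = 53.76
Term 3: 0.5 * 16.8 * 1.6 * 5.39 = 72.4416
qu = 464.492 + 53.76 + 72.4416
qu = 590.69 kPa


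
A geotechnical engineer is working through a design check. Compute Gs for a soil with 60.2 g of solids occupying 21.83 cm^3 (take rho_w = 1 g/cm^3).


Result: 2.758

Derivation:
Using Gs = m_s / (V_s * rho_w)
Since rho_w = 1 g/cm^3:
Gs = 60.2 / 21.83
Gs = 2.758


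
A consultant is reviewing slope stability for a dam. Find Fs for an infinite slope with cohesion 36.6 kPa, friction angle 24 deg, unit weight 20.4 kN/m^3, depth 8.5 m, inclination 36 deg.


Using Fs = c / (gamma*H*sin(beta)*cos(beta)) + tan(phi)/tan(beta)
Cohesion contribution = 36.6 / (20.4*8.5*sin(36)*cos(36))
Cohesion contribution = 0.44387
Friction contribution = tan(24)/tan(36) = 0.612805
Fs = 0.44387 + 0.612805
Fs = 1.057


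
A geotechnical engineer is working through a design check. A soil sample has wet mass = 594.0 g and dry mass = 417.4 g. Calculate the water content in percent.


Using w = (m_wet - m_dry) / m_dry * 100
m_wet - m_dry = 594.0 - 417.4 = 176.6 g
w = 176.6 / 417.4 * 100
w = 42.31 %


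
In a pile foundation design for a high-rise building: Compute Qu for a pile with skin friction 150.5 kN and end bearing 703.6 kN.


Result: 854.1 kN

Derivation:
Using Qu = Qf + Qb
Qu = 150.5 + 703.6
Qu = 854.1 kN


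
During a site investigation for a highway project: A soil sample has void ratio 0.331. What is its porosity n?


Using the relation n = e / (1 + e)
n = 0.331 / (1 + 0.331)
n = 0.331 / 1.331
n = 0.2487


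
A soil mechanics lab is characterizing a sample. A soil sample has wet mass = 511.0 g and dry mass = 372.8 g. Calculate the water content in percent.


Result: 37.07 %

Derivation:
Using w = (m_wet - m_dry) / m_dry * 100
m_wet - m_dry = 511.0 - 372.8 = 138.2 g
w = 138.2 / 372.8 * 100
w = 37.07 %


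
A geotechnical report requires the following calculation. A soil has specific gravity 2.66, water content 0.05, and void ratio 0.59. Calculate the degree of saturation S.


Result: 0.2254

Derivation:
Using S = Gs * w / e
S = 2.66 * 0.05 / 0.59
S = 0.2254


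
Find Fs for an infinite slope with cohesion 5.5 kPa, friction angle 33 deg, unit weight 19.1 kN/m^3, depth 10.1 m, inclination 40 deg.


Using Fs = c / (gamma*H*sin(beta)*cos(beta)) + tan(phi)/tan(beta)
Cohesion contribution = 5.5 / (19.1*10.1*sin(40)*cos(40))
Cohesion contribution = 0.0579011
Friction contribution = tan(33)/tan(40) = 0.773934
Fs = 0.0579011 + 0.773934
Fs = 0.832


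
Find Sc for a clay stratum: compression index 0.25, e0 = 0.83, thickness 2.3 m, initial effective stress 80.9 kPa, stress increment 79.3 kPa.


Using Sc = Cc * H / (1 + e0) * log10((sigma0 + delta_sigma) / sigma0)
Stress ratio = (80.9 + 79.3) / 80.9 = 1.98022
log10(1.98022) = 0.296714
Cc * H / (1 + e0) = 0.25 * 2.3 / (1 + 0.83) = 0.314208
Sc = 0.314208 * 0.296714
Sc = 0.0932 m


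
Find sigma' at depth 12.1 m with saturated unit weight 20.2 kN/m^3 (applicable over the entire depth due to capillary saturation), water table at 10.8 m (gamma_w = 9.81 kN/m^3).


Total stress = gamma_sat * depth
sigma = 20.2 * 12.1 = 244.42 kPa
Pore water pressure u = gamma_w * (depth - d_wt)
u = 9.81 * (12.1 - 10.8) = 12.753 kPa
Effective stress = sigma - u
sigma' = 244.42 - 12.753 = 231.67 kPa


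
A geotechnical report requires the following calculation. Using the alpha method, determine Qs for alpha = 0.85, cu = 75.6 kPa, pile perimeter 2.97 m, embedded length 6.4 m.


Using Qs = alpha * cu * perimeter * L
Qs = 0.85 * 75.6 * 2.97 * 6.4
Qs = 1221.45 kN


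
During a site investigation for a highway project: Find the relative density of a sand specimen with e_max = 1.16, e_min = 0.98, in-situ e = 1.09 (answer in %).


Using Dr = (e_max - e) / (e_max - e_min) * 100
e_max - e = 1.16 - 1.09 = 0.07
e_max - e_min = 1.16 - 0.98 = 0.18
Dr = 0.07 / 0.18 * 100
Dr = 38.89 %


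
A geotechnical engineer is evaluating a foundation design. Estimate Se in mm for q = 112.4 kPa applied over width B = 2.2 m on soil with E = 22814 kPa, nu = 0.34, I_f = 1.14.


Result: 10.928 mm

Derivation:
Using Se = q * B * (1 - nu^2) * I_f / E
1 - nu^2 = 1 - 0.34^2 = 0.8844
Se = 112.4 * 2.2 * 0.8844 * 1.14 / 22814
Se = 0.010928 m
Convert to mm: Se = 0.010928 * 1000 = 10.928 mm


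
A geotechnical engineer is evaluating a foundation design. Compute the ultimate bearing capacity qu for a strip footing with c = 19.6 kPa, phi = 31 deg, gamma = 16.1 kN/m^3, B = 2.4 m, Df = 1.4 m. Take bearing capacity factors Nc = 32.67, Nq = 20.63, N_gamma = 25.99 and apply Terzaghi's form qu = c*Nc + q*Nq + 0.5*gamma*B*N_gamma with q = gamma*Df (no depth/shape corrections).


Compute qu = c*Nc + gamma*Df*Nq + 0.5*gamma*B*N_gamma
Term 1: 19.6 * 32.67 = 640.332
Term 2: 16.1 * 1.4 * 20.63 = 465.0002
Term 3: 0.5 * 16.1 * 2.4 * 25.99 = 502.1268
qu = 640.332 + 465.0002 + 502.1268
qu = 1607.46 kPa


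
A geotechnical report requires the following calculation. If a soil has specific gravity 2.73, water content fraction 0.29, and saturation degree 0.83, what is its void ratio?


Result: 0.9539

Derivation:
Using the relation e = Gs * w / S
e = 2.73 * 0.29 / 0.83
e = 0.9539


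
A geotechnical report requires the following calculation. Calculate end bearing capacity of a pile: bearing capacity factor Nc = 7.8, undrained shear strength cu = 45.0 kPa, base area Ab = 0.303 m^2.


Using Qb = Nc * cu * Ab
Qb = 7.8 * 45.0 * 0.303
Qb = 106.35 kN


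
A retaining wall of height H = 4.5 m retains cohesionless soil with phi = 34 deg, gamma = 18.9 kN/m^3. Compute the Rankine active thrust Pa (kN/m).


Compute active earth pressure coefficient:
Ka = tan^2(45 - phi/2) = tan^2(28.0) = 0.282715
Compute active force:
Pa = 0.5 * Ka * gamma * H^2
Pa = 0.5 * 0.282715 * 18.9 * 4.5^2
Pa = 54.1 kN/m


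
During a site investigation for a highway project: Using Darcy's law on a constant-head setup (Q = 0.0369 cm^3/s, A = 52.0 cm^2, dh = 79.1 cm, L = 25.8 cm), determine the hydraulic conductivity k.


Compute hydraulic gradient:
i = dh / L = 79.1 / 25.8 = 3.06589
Then apply Darcy's law:
k = Q / (A * i)
k = 0.0369 / (52.0 * 3.06589)
k = 0.0369 / 159.426
k = 0.000231 cm/s


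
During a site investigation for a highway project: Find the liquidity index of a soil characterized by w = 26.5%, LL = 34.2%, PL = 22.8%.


First compute the plasticity index:
PI = LL - PL = 34.2 - 22.8 = 11.4
Then compute the liquidity index:
LI = (w - PL) / PI
LI = (26.5 - 22.8) / 11.4
LI = 0.325


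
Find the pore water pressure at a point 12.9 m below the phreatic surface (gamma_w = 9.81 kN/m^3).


Using u = gamma_w * h_w
u = 9.81 * 12.9
u = 126.55 kPa


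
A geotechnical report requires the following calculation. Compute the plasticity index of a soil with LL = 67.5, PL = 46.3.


Using PI = LL - PL
PI = 67.5 - 46.3
PI = 21.2


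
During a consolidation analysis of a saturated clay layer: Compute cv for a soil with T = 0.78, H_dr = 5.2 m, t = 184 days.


Result: 0.11463 m^2/day

Derivation:
Using cv = T * H_dr^2 / t
H_dr^2 = 5.2^2 = 27.04
cv = 0.78 * 27.04 / 184
cv = 0.11463 m^2/day


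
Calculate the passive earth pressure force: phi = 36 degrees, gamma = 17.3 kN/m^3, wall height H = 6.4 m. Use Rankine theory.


Result: 1364.72 kN/m

Derivation:
Compute passive earth pressure coefficient:
Kp = tan^2(45 + phi/2) = tan^2(63.0) = 3.85184
Compute passive force:
Pp = 0.5 * Kp * gamma * H^2
Pp = 0.5 * 3.85184 * 17.3 * 6.4^2
Pp = 1364.72 kN/m


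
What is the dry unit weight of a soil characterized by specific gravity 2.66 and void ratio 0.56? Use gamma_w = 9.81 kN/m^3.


Result: 16.727 kN/m^3

Derivation:
Using gamma_d = Gs * gamma_w / (1 + e)
gamma_d = 2.66 * 9.81 / (1 + 0.56)
gamma_d = 2.66 * 9.81 / 1.56
gamma_d = 16.727 kN/m^3


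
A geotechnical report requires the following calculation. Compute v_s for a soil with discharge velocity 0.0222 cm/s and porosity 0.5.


Using v_s = v_d / n
v_s = 0.0222 / 0.5
v_s = 0.0444 cm/s


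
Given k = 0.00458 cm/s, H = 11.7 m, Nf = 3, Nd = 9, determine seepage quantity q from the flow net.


Convert k to m/s for unit consistency with H:
k = 0.00458 cm/s = 0.00458 / 100 m/s = 4.58e-05 m/s
Using q = k * H * Nf / Nd
Nf / Nd = 3 / 9 = 0.3333
q = 4.58e-05 * 11.7 * 0.3333
q = 0.0001786 m^3/s per m


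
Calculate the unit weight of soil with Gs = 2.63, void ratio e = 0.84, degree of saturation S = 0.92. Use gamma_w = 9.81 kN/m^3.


Using gamma = gamma_w * (Gs + S*e) / (1 + e)
Numerator: Gs + S*e = 2.63 + 0.92*0.84 = 3.4028
Denominator: 1 + e = 1 + 0.84 = 1.84
gamma = 9.81 * 3.4028 / 1.84
gamma = 18.142 kN/m^3


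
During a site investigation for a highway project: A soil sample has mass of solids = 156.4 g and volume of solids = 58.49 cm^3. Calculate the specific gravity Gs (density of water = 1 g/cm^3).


Using Gs = m_s / (V_s * rho_w)
Since rho_w = 1 g/cm^3:
Gs = 156.4 / 58.49
Gs = 2.674


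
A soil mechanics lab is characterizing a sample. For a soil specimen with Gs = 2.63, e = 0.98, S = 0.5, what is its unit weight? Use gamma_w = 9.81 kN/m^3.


Result: 15.458 kN/m^3

Derivation:
Using gamma = gamma_w * (Gs + S*e) / (1 + e)
Numerator: Gs + S*e = 2.63 + 0.5*0.98 = 3.12
Denominator: 1 + e = 1 + 0.98 = 1.98
gamma = 9.81 * 3.12 / 1.98
gamma = 15.458 kN/m^3


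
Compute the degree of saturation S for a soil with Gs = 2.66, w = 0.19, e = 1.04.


Using S = Gs * w / e
S = 2.66 * 0.19 / 1.04
S = 0.486


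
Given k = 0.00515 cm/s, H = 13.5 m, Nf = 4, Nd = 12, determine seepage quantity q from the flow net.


Convert k to m/s for unit consistency with H:
k = 0.00515 cm/s = 0.00515 / 100 m/s = 5.15e-05 m/s
Using q = k * H * Nf / Nd
Nf / Nd = 4 / 12 = 0.3333
q = 5.15e-05 * 13.5 * 0.3333
q = 0.0002317 m^3/s per m


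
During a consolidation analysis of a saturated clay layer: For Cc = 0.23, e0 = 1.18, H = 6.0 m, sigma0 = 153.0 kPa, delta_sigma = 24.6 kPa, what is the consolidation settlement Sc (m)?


Using Sc = Cc * H / (1 + e0) * log10((sigma0 + delta_sigma) / sigma0)
Stress ratio = (153.0 + 24.6) / 153.0 = 1.16078
log10(1.16078) = 0.0647515
Cc * H / (1 + e0) = 0.23 * 6.0 / (1 + 1.18) = 0.633028
Sc = 0.633028 * 0.0647515
Sc = 0.041 m


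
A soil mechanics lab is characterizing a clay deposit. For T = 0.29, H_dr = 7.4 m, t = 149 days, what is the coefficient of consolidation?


Result: 0.10658 m^2/day

Derivation:
Using cv = T * H_dr^2 / t
H_dr^2 = 7.4^2 = 54.76
cv = 0.29 * 54.76 / 149
cv = 0.10658 m^2/day


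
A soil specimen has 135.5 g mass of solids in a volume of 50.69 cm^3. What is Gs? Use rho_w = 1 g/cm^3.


Result: 2.673

Derivation:
Using Gs = m_s / (V_s * rho_w)
Since rho_w = 1 g/cm^3:
Gs = 135.5 / 50.69
Gs = 2.673


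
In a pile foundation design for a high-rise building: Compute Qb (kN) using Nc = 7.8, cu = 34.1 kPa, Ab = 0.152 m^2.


Using Qb = Nc * cu * Ab
Qb = 7.8 * 34.1 * 0.152
Qb = 40.43 kN


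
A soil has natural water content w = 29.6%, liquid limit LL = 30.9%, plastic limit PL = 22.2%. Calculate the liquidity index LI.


Result: 0.851

Derivation:
First compute the plasticity index:
PI = LL - PL = 30.9 - 22.2 = 8.7
Then compute the liquidity index:
LI = (w - PL) / PI
LI = (29.6 - 22.2) / 8.7
LI = 0.851


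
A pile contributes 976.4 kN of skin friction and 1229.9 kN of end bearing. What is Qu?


Result: 2206.3 kN

Derivation:
Using Qu = Qf + Qb
Qu = 976.4 + 1229.9
Qu = 2206.3 kN


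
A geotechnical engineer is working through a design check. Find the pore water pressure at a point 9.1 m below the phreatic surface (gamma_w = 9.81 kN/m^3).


Result: 89.27 kPa

Derivation:
Using u = gamma_w * h_w
u = 9.81 * 9.1
u = 89.27 kPa


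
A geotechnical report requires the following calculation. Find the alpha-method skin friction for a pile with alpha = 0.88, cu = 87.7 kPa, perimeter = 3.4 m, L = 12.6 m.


Using Qs = alpha * cu * perimeter * L
Qs = 0.88 * 87.7 * 3.4 * 12.6
Qs = 3306.22 kN


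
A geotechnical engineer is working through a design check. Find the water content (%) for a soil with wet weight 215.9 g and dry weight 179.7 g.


Using w = (m_wet - m_dry) / m_dry * 100
m_wet - m_dry = 215.9 - 179.7 = 36.2 g
w = 36.2 / 179.7 * 100
w = 20.14 %


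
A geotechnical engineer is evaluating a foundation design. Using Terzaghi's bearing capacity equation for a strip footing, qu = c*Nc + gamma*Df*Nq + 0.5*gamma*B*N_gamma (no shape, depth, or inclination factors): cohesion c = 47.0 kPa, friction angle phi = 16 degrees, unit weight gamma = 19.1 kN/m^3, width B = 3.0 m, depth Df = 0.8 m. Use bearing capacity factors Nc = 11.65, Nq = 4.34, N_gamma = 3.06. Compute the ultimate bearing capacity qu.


Result: 701.53 kPa

Derivation:
Compute qu = c*Nc + gamma*Df*Nq + 0.5*gamma*B*N_gamma
Term 1: 47.0 * 11.65 = 547.55
Term 2: 19.1 * 0.8 * 4.34 = 66.3152
Term 3: 0.5 * 19.1 * 3.0 * 3.06 = 87.669
qu = 547.55 + 66.3152 + 87.669
qu = 701.53 kPa


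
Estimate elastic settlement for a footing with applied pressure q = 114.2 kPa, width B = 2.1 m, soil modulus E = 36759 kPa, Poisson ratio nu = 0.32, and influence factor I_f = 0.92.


Using Se = q * B * (1 - nu^2) * I_f / E
1 - nu^2 = 1 - 0.32^2 = 0.8976
Se = 114.2 * 2.1 * 0.8976 * 0.92 / 36759
Se = 0.005388 m
Convert to mm: Se = 0.005388 * 1000 = 5.388 mm


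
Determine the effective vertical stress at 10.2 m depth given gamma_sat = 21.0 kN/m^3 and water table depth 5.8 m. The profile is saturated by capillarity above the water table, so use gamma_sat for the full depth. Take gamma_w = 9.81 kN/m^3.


Total stress = gamma_sat * depth
sigma = 21.0 * 10.2 = 214.2 kPa
Pore water pressure u = gamma_w * (depth - d_wt)
u = 9.81 * (10.2 - 5.8) = 43.164 kPa
Effective stress = sigma - u
sigma' = 214.2 - 43.164 = 171.04 kPa


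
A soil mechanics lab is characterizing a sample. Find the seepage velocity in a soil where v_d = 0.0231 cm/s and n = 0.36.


Using v_s = v_d / n
v_s = 0.0231 / 0.36
v_s = 0.06417 cm/s


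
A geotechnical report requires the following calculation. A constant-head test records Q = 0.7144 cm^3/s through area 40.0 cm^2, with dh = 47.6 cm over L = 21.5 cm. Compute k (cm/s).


Compute hydraulic gradient:
i = dh / L = 47.6 / 21.5 = 2.21395
Then apply Darcy's law:
k = Q / (A * i)
k = 0.7144 / (40.0 * 2.21395)
k = 0.7144 / 88.5581
k = 0.008067 cm/s


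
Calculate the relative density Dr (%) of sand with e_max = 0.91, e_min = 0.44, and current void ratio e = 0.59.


Using Dr = (e_max - e) / (e_max - e_min) * 100
e_max - e = 0.91 - 0.59 = 0.32
e_max - e_min = 0.91 - 0.44 = 0.47
Dr = 0.32 / 0.47 * 100
Dr = 68.09 %


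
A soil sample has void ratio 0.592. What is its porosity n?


Using the relation n = e / (1 + e)
n = 0.592 / (1 + 0.592)
n = 0.592 / 1.592
n = 0.3719


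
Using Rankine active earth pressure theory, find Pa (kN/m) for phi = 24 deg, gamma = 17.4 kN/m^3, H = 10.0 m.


Compute active earth pressure coefficient:
Ka = tan^2(45 - phi/2) = tan^2(33.0) = 0.42173
Compute active force:
Pa = 0.5 * Ka * gamma * H^2
Pa = 0.5 * 0.42173 * 17.4 * 10.0^2
Pa = 366.91 kN/m


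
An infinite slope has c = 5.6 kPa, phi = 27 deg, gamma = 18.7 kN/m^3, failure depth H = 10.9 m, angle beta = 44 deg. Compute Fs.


Result: 0.583

Derivation:
Using Fs = c / (gamma*H*sin(beta)*cos(beta)) + tan(phi)/tan(beta)
Cohesion contribution = 5.6 / (18.7*10.9*sin(44)*cos(44))
Cohesion contribution = 0.0549812
Friction contribution = tan(27)/tan(44) = 0.527629
Fs = 0.0549812 + 0.527629
Fs = 0.583


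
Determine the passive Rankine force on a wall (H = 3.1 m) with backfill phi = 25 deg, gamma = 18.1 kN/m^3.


Result: 214.29 kN/m

Derivation:
Compute passive earth pressure coefficient:
Kp = tan^2(45 + phi/2) = tan^2(57.5) = 2.463913
Compute passive force:
Pp = 0.5 * Kp * gamma * H^2
Pp = 0.5 * 2.463913 * 18.1 * 3.1^2
Pp = 214.29 kN/m


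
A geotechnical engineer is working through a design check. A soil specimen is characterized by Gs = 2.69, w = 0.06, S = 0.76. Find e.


Using the relation e = Gs * w / S
e = 2.69 * 0.06 / 0.76
e = 0.2124


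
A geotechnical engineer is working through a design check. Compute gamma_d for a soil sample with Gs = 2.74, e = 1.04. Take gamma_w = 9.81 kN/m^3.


Using gamma_d = Gs * gamma_w / (1 + e)
gamma_d = 2.74 * 9.81 / (1 + 1.04)
gamma_d = 2.74 * 9.81 / 2.04
gamma_d = 13.176 kN/m^3


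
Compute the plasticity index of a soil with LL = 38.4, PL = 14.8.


Result: 23.6

Derivation:
Using PI = LL - PL
PI = 38.4 - 14.8
PI = 23.6


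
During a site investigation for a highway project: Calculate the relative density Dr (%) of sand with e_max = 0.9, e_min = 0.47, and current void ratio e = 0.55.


Using Dr = (e_max - e) / (e_max - e_min) * 100
e_max - e = 0.9 - 0.55 = 0.35
e_max - e_min = 0.9 - 0.47 = 0.43
Dr = 0.35 / 0.43 * 100
Dr = 81.4 %


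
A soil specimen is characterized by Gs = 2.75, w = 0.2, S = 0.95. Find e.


Using the relation e = Gs * w / S
e = 2.75 * 0.2 / 0.95
e = 0.5789


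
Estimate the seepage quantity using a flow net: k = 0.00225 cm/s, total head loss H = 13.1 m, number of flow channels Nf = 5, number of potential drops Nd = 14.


Convert k to m/s for unit consistency with H:
k = 0.00225 cm/s = 0.00225 / 100 m/s = 2.25e-05 m/s
Using q = k * H * Nf / Nd
Nf / Nd = 5 / 14 = 0.3571
q = 2.25e-05 * 13.1 * 0.3571
q = 0.0001053 m^3/s per m


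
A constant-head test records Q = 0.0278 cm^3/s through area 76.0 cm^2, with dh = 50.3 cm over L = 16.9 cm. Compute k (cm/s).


Compute hydraulic gradient:
i = dh / L = 50.3 / 16.9 = 2.97633
Then apply Darcy's law:
k = Q / (A * i)
k = 0.0278 / (76.0 * 2.97633)
k = 0.0278 / 226.201
k = 0.000123 cm/s


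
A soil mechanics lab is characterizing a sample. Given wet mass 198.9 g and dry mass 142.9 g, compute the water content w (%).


Using w = (m_wet - m_dry) / m_dry * 100
m_wet - m_dry = 198.9 - 142.9 = 56.0 g
w = 56.0 / 142.9 * 100
w = 39.19 %


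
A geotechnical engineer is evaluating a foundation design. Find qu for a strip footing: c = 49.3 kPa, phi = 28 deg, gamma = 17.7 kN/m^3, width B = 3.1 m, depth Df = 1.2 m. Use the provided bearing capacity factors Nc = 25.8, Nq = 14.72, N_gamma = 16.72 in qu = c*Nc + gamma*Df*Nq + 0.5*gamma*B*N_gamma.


Result: 2043.31 kPa

Derivation:
Compute qu = c*Nc + gamma*Df*Nq + 0.5*gamma*B*N_gamma
Term 1: 49.3 * 25.8 = 1271.94
Term 2: 17.7 * 1.2 * 14.72 = 312.6528
Term 3: 0.5 * 17.7 * 3.1 * 16.72 = 458.7132
qu = 1271.94 + 312.6528 + 458.7132
qu = 2043.31 kPa


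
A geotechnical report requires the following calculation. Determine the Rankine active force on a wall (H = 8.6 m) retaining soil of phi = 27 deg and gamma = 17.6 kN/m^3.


Compute active earth pressure coefficient:
Ka = tan^2(45 - phi/2) = tan^2(31.5) = 0.375525
Compute active force:
Pa = 0.5 * Ka * gamma * H^2
Pa = 0.5 * 0.375525 * 17.6 * 8.6^2
Pa = 244.41 kN/m


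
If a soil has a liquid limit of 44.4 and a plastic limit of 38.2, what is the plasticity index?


Using PI = LL - PL
PI = 44.4 - 38.2
PI = 6.2


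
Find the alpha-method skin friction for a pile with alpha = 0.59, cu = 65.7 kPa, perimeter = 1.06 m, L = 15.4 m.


Using Qs = alpha * cu * perimeter * L
Qs = 0.59 * 65.7 * 1.06 * 15.4
Qs = 632.77 kN


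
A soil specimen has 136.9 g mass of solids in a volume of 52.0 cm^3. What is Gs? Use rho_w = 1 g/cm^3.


Result: 2.633

Derivation:
Using Gs = m_s / (V_s * rho_w)
Since rho_w = 1 g/cm^3:
Gs = 136.9 / 52.0
Gs = 2.633


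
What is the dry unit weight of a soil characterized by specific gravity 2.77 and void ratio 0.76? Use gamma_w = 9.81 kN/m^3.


Result: 15.44 kN/m^3

Derivation:
Using gamma_d = Gs * gamma_w / (1 + e)
gamma_d = 2.77 * 9.81 / (1 + 0.76)
gamma_d = 2.77 * 9.81 / 1.76
gamma_d = 15.44 kN/m^3


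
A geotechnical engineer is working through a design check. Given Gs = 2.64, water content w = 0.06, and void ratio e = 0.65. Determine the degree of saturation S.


Using S = Gs * w / e
S = 2.64 * 0.06 / 0.65
S = 0.2437


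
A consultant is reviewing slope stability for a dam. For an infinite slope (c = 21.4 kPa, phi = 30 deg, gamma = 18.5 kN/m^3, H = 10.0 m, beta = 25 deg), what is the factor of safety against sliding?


Using Fs = c / (gamma*H*sin(beta)*cos(beta)) + tan(phi)/tan(beta)
Cohesion contribution = 21.4 / (18.5*10.0*sin(25)*cos(25))
Cohesion contribution = 0.302008
Friction contribution = tan(30)/tan(25) = 1.23813
Fs = 0.302008 + 1.23813
Fs = 1.54


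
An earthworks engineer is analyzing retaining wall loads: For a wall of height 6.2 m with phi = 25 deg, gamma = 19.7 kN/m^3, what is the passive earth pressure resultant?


Compute passive earth pressure coefficient:
Kp = tan^2(45 + phi/2) = tan^2(57.5) = 2.463913
Compute passive force:
Pp = 0.5 * Kp * gamma * H^2
Pp = 0.5 * 2.463913 * 19.7 * 6.2^2
Pp = 932.92 kN/m


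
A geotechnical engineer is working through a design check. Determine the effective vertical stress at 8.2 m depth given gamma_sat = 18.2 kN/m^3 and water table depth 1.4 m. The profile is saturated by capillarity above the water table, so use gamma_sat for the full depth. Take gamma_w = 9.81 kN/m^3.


Total stress = gamma_sat * depth
sigma = 18.2 * 8.2 = 149.24 kPa
Pore water pressure u = gamma_w * (depth - d_wt)
u = 9.81 * (8.2 - 1.4) = 66.708 kPa
Effective stress = sigma - u
sigma' = 149.24 - 66.708 = 82.53 kPa


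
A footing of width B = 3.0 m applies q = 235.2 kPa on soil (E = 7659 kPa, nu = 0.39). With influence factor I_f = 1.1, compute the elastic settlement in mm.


Using Se = q * B * (1 - nu^2) * I_f / E
1 - nu^2 = 1 - 0.39^2 = 0.8479
Se = 235.2 * 3.0 * 0.8479 * 1.1 / 7659
Se = 0.085926 m
Convert to mm: Se = 0.085926 * 1000 = 85.926 mm


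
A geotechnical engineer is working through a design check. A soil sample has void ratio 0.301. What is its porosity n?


Using the relation n = e / (1 + e)
n = 0.301 / (1 + 0.301)
n = 0.301 / 1.301
n = 0.2314


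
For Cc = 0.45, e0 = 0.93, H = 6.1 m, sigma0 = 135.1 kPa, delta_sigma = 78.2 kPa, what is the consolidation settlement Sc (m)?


Using Sc = Cc * H / (1 + e0) * log10((sigma0 + delta_sigma) / sigma0)
Stress ratio = (135.1 + 78.2) / 135.1 = 1.57883
log10(1.57883) = 0.198336
Cc * H / (1 + e0) = 0.45 * 6.1 / (1 + 0.93) = 1.42228
Sc = 1.42228 * 0.198336
Sc = 0.2821 m


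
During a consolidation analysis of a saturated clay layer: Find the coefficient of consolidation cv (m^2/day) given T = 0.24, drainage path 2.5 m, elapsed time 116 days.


Result: 0.01293 m^2/day

Derivation:
Using cv = T * H_dr^2 / t
H_dr^2 = 2.5^2 = 6.25
cv = 0.24 * 6.25 / 116
cv = 0.01293 m^2/day


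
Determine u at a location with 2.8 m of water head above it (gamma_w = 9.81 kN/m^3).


Using u = gamma_w * h_w
u = 9.81 * 2.8
u = 27.47 kPa


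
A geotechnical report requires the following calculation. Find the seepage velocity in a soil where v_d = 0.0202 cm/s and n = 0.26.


Using v_s = v_d / n
v_s = 0.0202 / 0.26
v_s = 0.07769 cm/s


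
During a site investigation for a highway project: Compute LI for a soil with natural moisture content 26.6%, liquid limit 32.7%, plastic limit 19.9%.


Result: 0.523

Derivation:
First compute the plasticity index:
PI = LL - PL = 32.7 - 19.9 = 12.8
Then compute the liquidity index:
LI = (w - PL) / PI
LI = (26.6 - 19.9) / 12.8
LI = 0.523


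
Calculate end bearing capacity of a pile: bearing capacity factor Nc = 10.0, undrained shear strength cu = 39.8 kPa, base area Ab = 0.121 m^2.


Using Qb = Nc * cu * Ab
Qb = 10.0 * 39.8 * 0.121
Qb = 48.16 kN


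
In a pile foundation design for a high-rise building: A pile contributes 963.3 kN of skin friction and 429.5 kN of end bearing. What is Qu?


Result: 1392.8 kN

Derivation:
Using Qu = Qf + Qb
Qu = 963.3 + 429.5
Qu = 1392.8 kN


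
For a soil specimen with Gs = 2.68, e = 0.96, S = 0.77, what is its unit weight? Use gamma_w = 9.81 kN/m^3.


Using gamma = gamma_w * (Gs + S*e) / (1 + e)
Numerator: Gs + S*e = 2.68 + 0.77*0.96 = 3.4192
Denominator: 1 + e = 1 + 0.96 = 1.96
gamma = 9.81 * 3.4192 / 1.96
gamma = 17.113 kN/m^3


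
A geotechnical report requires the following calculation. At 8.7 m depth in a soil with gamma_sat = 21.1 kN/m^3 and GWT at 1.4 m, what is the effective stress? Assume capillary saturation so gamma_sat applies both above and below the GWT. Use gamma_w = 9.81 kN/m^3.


Total stress = gamma_sat * depth
sigma = 21.1 * 8.7 = 183.57 kPa
Pore water pressure u = gamma_w * (depth - d_wt)
u = 9.81 * (8.7 - 1.4) = 71.613 kPa
Effective stress = sigma - u
sigma' = 183.57 - 71.613 = 111.96 kPa


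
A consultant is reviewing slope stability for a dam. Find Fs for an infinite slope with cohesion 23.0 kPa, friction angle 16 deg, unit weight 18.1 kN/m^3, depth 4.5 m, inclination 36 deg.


Using Fs = c / (gamma*H*sin(beta)*cos(beta)) + tan(phi)/tan(beta)
Cohesion contribution = 23.0 / (18.1*4.5*sin(36)*cos(36))
Cohesion contribution = 0.593828
Friction contribution = tan(16)/tan(36) = 0.394671
Fs = 0.593828 + 0.394671
Fs = 0.988


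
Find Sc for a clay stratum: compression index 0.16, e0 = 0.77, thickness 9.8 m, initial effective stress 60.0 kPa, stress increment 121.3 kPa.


Using Sc = Cc * H / (1 + e0) * log10((sigma0 + delta_sigma) / sigma0)
Stress ratio = (60.0 + 121.3) / 60.0 = 3.02167
log10(3.02167) = 0.480247
Cc * H / (1 + e0) = 0.16 * 9.8 / (1 + 0.77) = 0.885876
Sc = 0.885876 * 0.480247
Sc = 0.4254 m


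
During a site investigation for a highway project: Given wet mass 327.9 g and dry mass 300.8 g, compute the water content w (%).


Result: 9.01 %

Derivation:
Using w = (m_wet - m_dry) / m_dry * 100
m_wet - m_dry = 327.9 - 300.8 = 27.1 g
w = 27.1 / 300.8 * 100
w = 9.01 %


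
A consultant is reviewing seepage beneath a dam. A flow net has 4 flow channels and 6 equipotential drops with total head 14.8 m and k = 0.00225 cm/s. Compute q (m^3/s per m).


Convert k to m/s for unit consistency with H:
k = 0.00225 cm/s = 0.00225 / 100 m/s = 2.25e-05 m/s
Using q = k * H * Nf / Nd
Nf / Nd = 4 / 6 = 0.6667
q = 2.25e-05 * 14.8 * 0.6667
q = 0.000222 m^3/s per m


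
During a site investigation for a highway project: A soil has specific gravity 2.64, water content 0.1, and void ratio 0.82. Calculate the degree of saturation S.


Result: 0.322

Derivation:
Using S = Gs * w / e
S = 2.64 * 0.1 / 0.82
S = 0.322


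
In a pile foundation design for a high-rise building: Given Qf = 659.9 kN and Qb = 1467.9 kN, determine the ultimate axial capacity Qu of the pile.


Using Qu = Qf + Qb
Qu = 659.9 + 1467.9
Qu = 2127.8 kN


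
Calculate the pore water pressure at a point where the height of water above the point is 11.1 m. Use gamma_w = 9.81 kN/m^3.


Result: 108.89 kPa

Derivation:
Using u = gamma_w * h_w
u = 9.81 * 11.1
u = 108.89 kPa


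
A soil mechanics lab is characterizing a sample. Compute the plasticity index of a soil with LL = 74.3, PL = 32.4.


Using PI = LL - PL
PI = 74.3 - 32.4
PI = 41.9


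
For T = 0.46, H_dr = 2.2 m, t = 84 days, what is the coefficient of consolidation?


Using cv = T * H_dr^2 / t
H_dr^2 = 2.2^2 = 4.84
cv = 0.46 * 4.84 / 84
cv = 0.0265 m^2/day


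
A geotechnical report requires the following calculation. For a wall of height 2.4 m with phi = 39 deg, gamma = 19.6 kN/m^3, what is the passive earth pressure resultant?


Result: 248.12 kN/m

Derivation:
Compute passive earth pressure coefficient:
Kp = tan^2(45 + phi/2) = tan^2(64.5) = 4.395495
Compute passive force:
Pp = 0.5 * Kp * gamma * H^2
Pp = 0.5 * 4.395495 * 19.6 * 2.4^2
Pp = 248.12 kN/m


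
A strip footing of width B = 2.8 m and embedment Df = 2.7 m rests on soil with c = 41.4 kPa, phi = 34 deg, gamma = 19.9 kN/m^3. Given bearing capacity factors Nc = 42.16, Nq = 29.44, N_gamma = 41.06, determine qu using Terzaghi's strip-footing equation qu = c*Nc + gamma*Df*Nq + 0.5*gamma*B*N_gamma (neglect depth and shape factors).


Compute qu = c*Nc + gamma*Df*Nq + 0.5*gamma*B*N_gamma
Term 1: 41.4 * 42.16 = 1745.424
Term 2: 19.9 * 2.7 * 29.44 = 1581.8112
Term 3: 0.5 * 19.9 * 2.8 * 41.06 = 1143.9316
qu = 1745.424 + 1581.8112 + 1143.9316
qu = 4471.17 kPa


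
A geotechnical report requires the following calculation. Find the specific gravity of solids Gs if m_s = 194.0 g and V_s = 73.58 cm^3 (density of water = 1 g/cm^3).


Result: 2.637

Derivation:
Using Gs = m_s / (V_s * rho_w)
Since rho_w = 1 g/cm^3:
Gs = 194.0 / 73.58
Gs = 2.637


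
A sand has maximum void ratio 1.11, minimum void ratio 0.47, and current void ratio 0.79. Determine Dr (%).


Result: 50.0 %

Derivation:
Using Dr = (e_max - e) / (e_max - e_min) * 100
e_max - e = 1.11 - 0.79 = 0.32
e_max - e_min = 1.11 - 0.47 = 0.64
Dr = 0.32 / 0.64 * 100
Dr = 50.0 %


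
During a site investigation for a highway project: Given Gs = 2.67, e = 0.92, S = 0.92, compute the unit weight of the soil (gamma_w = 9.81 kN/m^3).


Result: 17.967 kN/m^3

Derivation:
Using gamma = gamma_w * (Gs + S*e) / (1 + e)
Numerator: Gs + S*e = 2.67 + 0.92*0.92 = 3.5164
Denominator: 1 + e = 1 + 0.92 = 1.92
gamma = 9.81 * 3.5164 / 1.92
gamma = 17.967 kN/m^3


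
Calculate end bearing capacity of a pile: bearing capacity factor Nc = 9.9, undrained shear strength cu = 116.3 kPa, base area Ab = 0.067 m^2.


Using Qb = Nc * cu * Ab
Qb = 9.9 * 116.3 * 0.067
Qb = 77.14 kN


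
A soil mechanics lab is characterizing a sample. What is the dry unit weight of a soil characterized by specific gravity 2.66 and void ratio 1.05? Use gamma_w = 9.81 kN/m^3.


Using gamma_d = Gs * gamma_w / (1 + e)
gamma_d = 2.66 * 9.81 / (1 + 1.05)
gamma_d = 2.66 * 9.81 / 2.05
gamma_d = 12.729 kN/m^3


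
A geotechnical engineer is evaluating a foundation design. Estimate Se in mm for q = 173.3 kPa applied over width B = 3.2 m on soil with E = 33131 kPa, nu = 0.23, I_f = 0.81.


Using Se = q * B * (1 - nu^2) * I_f / E
1 - nu^2 = 1 - 0.23^2 = 0.9471
Se = 173.3 * 3.2 * 0.9471 * 0.81 / 33131
Se = 0.012841 m
Convert to mm: Se = 0.012841 * 1000 = 12.841 mm


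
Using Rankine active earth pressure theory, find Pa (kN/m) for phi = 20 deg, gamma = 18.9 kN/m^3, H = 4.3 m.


Result: 85.67 kN/m

Derivation:
Compute active earth pressure coefficient:
Ka = tan^2(45 - phi/2) = tan^2(35.0) = 0.490291
Compute active force:
Pa = 0.5 * Ka * gamma * H^2
Pa = 0.5 * 0.490291 * 18.9 * 4.3^2
Pa = 85.67 kN/m


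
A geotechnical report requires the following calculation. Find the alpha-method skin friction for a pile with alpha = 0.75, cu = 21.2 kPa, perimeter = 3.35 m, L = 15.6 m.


Using Qs = alpha * cu * perimeter * L
Qs = 0.75 * 21.2 * 3.35 * 15.6
Qs = 830.93 kN


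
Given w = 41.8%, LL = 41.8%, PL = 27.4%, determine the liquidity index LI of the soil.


First compute the plasticity index:
PI = LL - PL = 41.8 - 27.4 = 14.4
Then compute the liquidity index:
LI = (w - PL) / PI
LI = (41.8 - 27.4) / 14.4
LI = 1.0


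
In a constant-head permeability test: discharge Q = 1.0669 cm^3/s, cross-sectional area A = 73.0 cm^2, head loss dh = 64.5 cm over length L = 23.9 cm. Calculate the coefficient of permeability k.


Compute hydraulic gradient:
i = dh / L = 64.5 / 23.9 = 2.69874
Then apply Darcy's law:
k = Q / (A * i)
k = 1.0669 / (73.0 * 2.69874)
k = 1.0669 / 197.008
k = 0.005416 cm/s


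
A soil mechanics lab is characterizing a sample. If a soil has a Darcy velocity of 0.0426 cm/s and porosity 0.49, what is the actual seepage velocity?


Using v_s = v_d / n
v_s = 0.0426 / 0.49
v_s = 0.08694 cm/s


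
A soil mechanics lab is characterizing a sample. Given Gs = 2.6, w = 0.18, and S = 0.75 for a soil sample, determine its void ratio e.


Using the relation e = Gs * w / S
e = 2.6 * 0.18 / 0.75
e = 0.624


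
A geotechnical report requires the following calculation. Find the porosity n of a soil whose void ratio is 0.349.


Using the relation n = e / (1 + e)
n = 0.349 / (1 + 0.349)
n = 0.349 / 1.349
n = 0.2587


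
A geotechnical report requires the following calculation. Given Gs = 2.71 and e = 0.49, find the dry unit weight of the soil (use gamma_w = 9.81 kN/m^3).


Using gamma_d = Gs * gamma_w / (1 + e)
gamma_d = 2.71 * 9.81 / (1 + 0.49)
gamma_d = 2.71 * 9.81 / 1.49
gamma_d = 17.842 kN/m^3


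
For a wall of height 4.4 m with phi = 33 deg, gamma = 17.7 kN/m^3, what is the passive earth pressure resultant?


Compute passive earth pressure coefficient:
Kp = tan^2(45 + phi/2) = tan^2(61.5) = 3.39212
Compute passive force:
Pp = 0.5 * Kp * gamma * H^2
Pp = 0.5 * 3.39212 * 17.7 * 4.4^2
Pp = 581.19 kN/m


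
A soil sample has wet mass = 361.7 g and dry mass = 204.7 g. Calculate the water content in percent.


Result: 76.7 %

Derivation:
Using w = (m_wet - m_dry) / m_dry * 100
m_wet - m_dry = 361.7 - 204.7 = 157.0 g
w = 157.0 / 204.7 * 100
w = 76.7 %
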